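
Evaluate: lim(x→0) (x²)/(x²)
This is a 0/0 indeterminate form.

Apply L'Hôpital's rule: differentiate numerator and denominator separately.
  f(x) = x^2   ⇒   f'(x) = 2·x
  g(x) = x^2   ⇒   g'(x) = 2·x
  lim(x→0) f'(x)/g'(x) = lim(x→0) (2·x)/(2·x)
  = 1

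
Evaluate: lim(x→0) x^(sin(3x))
This is an exponential indeterminate form.

For exponential indeterminate forms, take the natural log:
  Let L = lim(x→0) x^(sin(3x))
  Then ln(L) = lim(x→0) [exponent × ln(base)]
  Evaluate using L'Hôpital or standard limits, then exponentiate.
  L = 1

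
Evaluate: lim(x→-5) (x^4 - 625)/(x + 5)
This is a standard limit.

Factor or rationalize the expression:
  lim(x→-5) (x^4 - 625)/(x + 5) = -500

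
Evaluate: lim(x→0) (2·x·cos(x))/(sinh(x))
This is a 0/0 indeterminate form.

Apply L'Hôpital's rule: differentiate numerator and denominator separately.
  f(x) = 2·x·cos(x)   ⇒   f'(x) = -2·x·sin(x) + 2·cos(x)
  g(x) = sinh(x)   ⇒   g'(x) = cosh(x)
  lim(x→0) f'(x)/g'(x) = lim(x→0) (-2·x·sin(x) + 2·cos(x))/(cosh(x))
  = 2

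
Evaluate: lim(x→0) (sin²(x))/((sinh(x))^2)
This is a 0/0 indeterminate form.

Apply L'Hôpital's rule: differentiate numerator and denominator separately.
  f(x) = sin(x)^2   ⇒   f'(x) = 2·sin(x)·cos(x)
  g(x) = sinh(x)^2   ⇒   g'(x) = 2·sinh(x)·cosh(x)
  lim(x→0) f'(x)/g'(x) = lim(x→0) (2·sin(x)·cos(x))/(2·sinh(x)·cosh(x))
  = 1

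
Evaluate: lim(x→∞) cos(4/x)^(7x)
This is an exponential indeterminate form.

For exponential indeterminate forms, take the natural log:
  Let L = lim(x→∞) cos(4/x)^(7x)
  Then ln(L) = lim(x→∞) [exponent × ln(base)]
  Evaluate using L'Hôpital or standard limits, then exponentiate.
  L = 1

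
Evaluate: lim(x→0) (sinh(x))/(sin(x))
This is a 0/0 indeterminate form.

Apply L'Hôpital's rule: differentiate numerator and denominator separately.
  f(x) = sinh(x)   ⇒   f'(x) = cosh(x)
  g(x) = sin(x)   ⇒   g'(x) = cos(x)
  lim(x→0) f'(x)/g'(x) = lim(x→0) (cosh(x))/(cos(x))
  = 1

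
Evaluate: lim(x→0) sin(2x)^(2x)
This is an exponential indeterminate form.

For exponential indeterminate forms, take the natural log:
  Let L = lim(x→0) sin(2x)^(2x)
  Then ln(L) = lim(x→0) [exponent × ln(base)]
  Evaluate using L'Hôpital or standard limits, then exponentiate.
  L = 1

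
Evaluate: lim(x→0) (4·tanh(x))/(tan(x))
This is a 0/0 indeterminate form.

Apply L'Hôpital's rule: differentiate numerator and denominator separately.
  f(x) = 4·tanh(x)   ⇒   f'(x) = 4 - 4·tanh(x)^2
  g(x) = tan(x)   ⇒   g'(x) = tan(x)^2 + 1
  lim(x→0) f'(x)/g'(x) = lim(x→0) (4 - 4·tanh(x)^2)/(tan(x)^2 + 1)
  = 4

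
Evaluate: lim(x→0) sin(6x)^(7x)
This is an exponential indeterminate form.

For exponential indeterminate forms, take the natural log:
  Let L = lim(x→0) sin(6x)^(7x)
  Then ln(L) = lim(x→0) [exponent × ln(base)]
  Evaluate using L'Hôpital or standard limits, then exponentiate.
  L = 1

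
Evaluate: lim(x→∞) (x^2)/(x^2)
This is an ∞/∞ indeterminate form.

Apply L'Hôpital's rule: differentiate numerator and denominator separately.
  f(x) = x^2   ⇒   f'(x) = 2·x
  g(x) = x^2   ⇒   g'(x) = 2·x
  lim(x→∞) f'(x)/g'(x) = lim(x→∞) (2·x)/(2·x)
  = 1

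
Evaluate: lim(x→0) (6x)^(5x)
This is an exponential indeterminate form.

For exponential indeterminate forms, take the natural log:
  Let L = lim(x→0) (6x)^(5x)
  Then ln(L) = lim(x→0) [exponent × ln(base)]
  Evaluate using L'Hôpital or standard limits, then exponentiate.
  L = 1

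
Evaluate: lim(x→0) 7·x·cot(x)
This is a 0·∞ indeterminate form.

Rewrite 0·∞ as a quotient (0/0 or ∞/∞ form), then apply L'Hôpital's rule:
  lim(x→0) 7·x·cot(x) = 7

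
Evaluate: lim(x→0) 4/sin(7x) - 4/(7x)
This is an ∞-∞ indeterminate form.

Combine fractions or rationalize to convert ∞-∞ to 0/0 form:
  lim(x→0) 4/sin(7x) - 4/(7x) = 0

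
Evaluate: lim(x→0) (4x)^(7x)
This is an exponential indeterminate form.

For exponential indeterminate forms, take the natural log:
  Let L = lim(x→0) (4x)^(7x)
  Then ln(L) = lim(x→0) [exponent × ln(base)]
  Evaluate using L'Hôpital or standard limits, then exponentiate.
  L = 1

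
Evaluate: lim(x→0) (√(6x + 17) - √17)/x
This is a standard limit.

Factor or rationalize the expression:
  lim(x→0) (√(6x + 17) - √17)/x = 3·sqrt(17)/17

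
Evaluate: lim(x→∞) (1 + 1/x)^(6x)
This is an exponential indeterminate form.

For exponential indeterminate forms, take the natural log:
  Let L = lim(x→∞) (1 + 1/x)^(6x)
  Then ln(L) = lim(x→∞) [exponent × ln(base)]
  Evaluate using L'Hôpital or standard limits, then exponentiate.
  L = e^(6)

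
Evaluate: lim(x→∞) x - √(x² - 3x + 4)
This is an ∞-∞ indeterminate form.

Combine fractions or rationalize to convert ∞-∞ to 0/0 form:
  lim(x→∞) x - √(x² - 3x + 4) = 3/2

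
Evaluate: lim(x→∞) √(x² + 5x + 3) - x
This is an ∞-∞ indeterminate form.

Combine fractions or rationalize to convert ∞-∞ to 0/0 form:
  lim(x→∞) √(x² + 5x + 3) - x = 5/2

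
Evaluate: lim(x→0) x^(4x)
This is an exponential indeterminate form.

For exponential indeterminate forms, take the natural log:
  Let L = lim(x→0) x^(4x)
  Then ln(L) = lim(x→0) [exponent × ln(base)]
  Evaluate using L'Hôpital or standard limits, then exponentiate.
  L = 1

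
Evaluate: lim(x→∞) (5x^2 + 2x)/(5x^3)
This is an ∞/∞ indeterminate form.

Apply L'Hôpital's rule: differentiate numerator and denominator separately.
  f(x) = 5·x^2 + 2·x   ⇒   f'(x) = 10·x + 2
  g(x) = 5·x^3   ⇒   g'(x) = 15·x^2
  lim(x→∞) f'(x)/g'(x) = lim(x→∞) (10·x + 2)/(15·x^2)
  = 0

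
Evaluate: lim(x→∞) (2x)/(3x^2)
This is an ∞/∞ indeterminate form.

Apply L'Hôpital's rule: differentiate numerator and denominator separately.
  f(x) = 2·x   ⇒   f'(x) = 2
  g(x) = 3·x^2   ⇒   g'(x) = 6·x
  lim(x→∞) f'(x)/g'(x) = lim(x→∞) (2)/(6·x)
  = 0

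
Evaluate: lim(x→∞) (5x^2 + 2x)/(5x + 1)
This is an ∞/∞ indeterminate form.

Apply L'Hôpital's rule: differentiate numerator and denominator separately.
  f(x) = 5·x^2 + 2·x   ⇒   f'(x) = 10·x + 2
  g(x) = 5·x + 1   ⇒   g'(x) = 5
  lim(x→∞) f'(x)/g'(x) = lim(x→∞) (10·x + 2)/(5)
  = ∞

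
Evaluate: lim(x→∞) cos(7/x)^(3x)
This is an exponential indeterminate form.

For exponential indeterminate forms, take the natural log:
  Let L = lim(x→∞) cos(7/x)^(3x)
  Then ln(L) = lim(x→∞) [exponent × ln(base)]
  Evaluate using L'Hôpital or standard limits, then exponentiate.
  L = 1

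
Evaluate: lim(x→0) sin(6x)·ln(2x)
This is a 0·∞ indeterminate form.

Rewrite 0·∞ as a quotient (0/0 or ∞/∞ form), then apply L'Hôpital's rule:
  lim(x→0) sin(6x)·ln(2x) = 0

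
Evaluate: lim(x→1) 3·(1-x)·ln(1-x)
This is a 0·∞ indeterminate form.

Rewrite 0·∞ as a quotient (0/0 or ∞/∞ form), then apply L'Hôpital's rule:
  lim(x→1) 3·(1-x)·ln(1-x) = 0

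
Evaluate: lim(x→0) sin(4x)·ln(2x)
This is a 0·∞ indeterminate form.

Rewrite 0·∞ as a quotient (0/0 or ∞/∞ form), then apply L'Hôpital's rule:
  lim(x→0) sin(4x)·ln(2x) = 0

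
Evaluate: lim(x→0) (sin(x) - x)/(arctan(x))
This is a 0/0 indeterminate form.

Apply L'Hôpital's rule: differentiate numerator and denominator separately.
  f(x) = -x + sin(x)   ⇒   f'(x) = cos(x) - 1
  g(x) = atan(x)   ⇒   g'(x) = 1/(x^2 + 1)
  lim(x→0) f'(x)/g'(x) = lim(x→0) (cos(x) - 1)/(1/(x^2 + 1))
  = 0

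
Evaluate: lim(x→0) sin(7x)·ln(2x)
This is a 0·∞ indeterminate form.

Rewrite 0·∞ as a quotient (0/0 or ∞/∞ form), then apply L'Hôpital's rule:
  lim(x→0) sin(7x)·ln(2x) = 0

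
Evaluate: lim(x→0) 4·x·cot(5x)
This is a 0·∞ indeterminate form.

Rewrite 0·∞ as a quotient (0/0 or ∞/∞ form), then apply L'Hôpital's rule:
  lim(x→0) 4·x·cot(5x) = 4/5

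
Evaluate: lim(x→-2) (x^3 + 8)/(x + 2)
This is a standard limit.

Factor or rationalize the expression:
  lim(x→-2) (x^3 + 8)/(x + 2) = 12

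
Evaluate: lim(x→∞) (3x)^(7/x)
This is an exponential indeterminate form.

For exponential indeterminate forms, take the natural log:
  Let L = lim(x→∞) (3x)^(7/x)
  Then ln(L) = lim(x→∞) [exponent × ln(base)]
  Evaluate using L'Hôpital or standard limits, then exponentiate.
  L = 1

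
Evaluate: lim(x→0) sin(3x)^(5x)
This is an exponential indeterminate form.

For exponential indeterminate forms, take the natural log:
  Let L = lim(x→0) sin(3x)^(5x)
  Then ln(L) = lim(x→0) [exponent × ln(base)]
  Evaluate using L'Hôpital or standard limits, then exponentiate.
  L = 1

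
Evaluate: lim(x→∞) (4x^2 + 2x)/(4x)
This is an ∞/∞ indeterminate form.

Apply L'Hôpital's rule: differentiate numerator and denominator separately.
  f(x) = 4·x^2 + 2·x   ⇒   f'(x) = 8·x + 2
  g(x) = 4·x   ⇒   g'(x) = 4
  lim(x→∞) f'(x)/g'(x) = lim(x→∞) (8·x + 2)/(4)
  = ∞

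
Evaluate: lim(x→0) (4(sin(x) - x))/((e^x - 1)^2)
This is a 0/0 indeterminate form.

Apply L'Hôpital's rule: differentiate numerator and denominator separately.
  f(x) = -4·x + 4·sin(x)   ⇒   f'(x) = 4·cos(x) - 4
  g(x) = (e^(x) - 1)^2   ⇒   g'(x) = 2·(e^(x) - 1)·e^(x)
  lim(x→0) f'(x)/g'(x) = lim(x→0) (4·cos(x) - 4)/(2·(e^(x) - 1)·e^(x))
  = 0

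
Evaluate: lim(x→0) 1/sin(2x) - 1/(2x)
This is an ∞-∞ indeterminate form.

Combine fractions or rationalize to convert ∞-∞ to 0/0 form:
  lim(x→0) 1/sin(2x) - 1/(2x) = 0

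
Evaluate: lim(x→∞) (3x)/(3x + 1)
This is an ∞/∞ indeterminate form.

Apply L'Hôpital's rule: differentiate numerator and denominator separately.
  f(x) = 3·x   ⇒   f'(x) = 3
  g(x) = 3·x + 1   ⇒   g'(x) = 3
  lim(x→∞) f'(x)/g'(x) = lim(x→∞) (3)/(3)
  = 1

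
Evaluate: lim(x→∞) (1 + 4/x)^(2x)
This is an exponential indeterminate form.

For exponential indeterminate forms, take the natural log:
  Let L = lim(x→∞) (1 + 4/x)^(2x)
  Then ln(L) = lim(x→∞) [exponent × ln(base)]
  Evaluate using L'Hôpital or standard limits, then exponentiate.
  L = e^(8)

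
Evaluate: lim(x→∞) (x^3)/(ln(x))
This is an ∞/∞ indeterminate form.

Apply L'Hôpital's rule: differentiate numerator and denominator separately.
  f(x) = x^3   ⇒   f'(x) = 3·x^2
  g(x) = ln(x)   ⇒   g'(x) = 1/x
  lim(x→∞) f'(x)/g'(x) = lim(x→∞) (3·x^2)/(1/x)
  = ∞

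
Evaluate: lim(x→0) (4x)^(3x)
This is an exponential indeterminate form.

For exponential indeterminate forms, take the natural log:
  Let L = lim(x→0) (4x)^(3x)
  Then ln(L) = lim(x→0) [exponent × ln(base)]
  Evaluate using L'Hôpital or standard limits, then exponentiate.
  L = 1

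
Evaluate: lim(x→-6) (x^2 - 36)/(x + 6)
This is a standard limit.

Factor or rationalize the expression:
  lim(x→-6) (x^2 - 36)/(x + 6) = -12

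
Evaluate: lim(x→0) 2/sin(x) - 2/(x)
This is an ∞-∞ indeterminate form.

Combine fractions or rationalize to convert ∞-∞ to 0/0 form:
  lim(x→0) 2/sin(x) - 2/(x) = 0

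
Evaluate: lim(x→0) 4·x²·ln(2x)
This is a 0·∞ indeterminate form.

Rewrite 0·∞ as a quotient (0/0 or ∞/∞ form), then apply L'Hôpital's rule:
  lim(x→0) 4·x²·ln(2x) = 0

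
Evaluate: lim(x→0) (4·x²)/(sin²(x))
This is a 0/0 indeterminate form.

Apply L'Hôpital's rule: differentiate numerator and denominator separately.
  f(x) = 4·x^2   ⇒   f'(x) = 8·x
  g(x) = sin(x)^2   ⇒   g'(x) = 2·sin(x)·cos(x)
  lim(x→0) f'(x)/g'(x) = lim(x→0) (8·x)/(2·sin(x)·cos(x))
  = 4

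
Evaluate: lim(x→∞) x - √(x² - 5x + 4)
This is an ∞-∞ indeterminate form.

Combine fractions or rationalize to convert ∞-∞ to 0/0 form:
  lim(x→∞) x - √(x² - 5x + 4) = 5/2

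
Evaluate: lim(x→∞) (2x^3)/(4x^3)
This is an ∞/∞ indeterminate form.

Apply L'Hôpital's rule: differentiate numerator and denominator separately.
  f(x) = 2·x^3   ⇒   f'(x) = 6·x^2
  g(x) = 4·x^3   ⇒   g'(x) = 12·x^2
  lim(x→∞) f'(x)/g'(x) = lim(x→∞) (6·x^2)/(12·x^2)
  = 1/2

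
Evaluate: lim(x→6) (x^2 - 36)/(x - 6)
This is a standard limit.

Factor or rationalize the expression:
  lim(x→6) (x^2 - 36)/(x - 6) = 12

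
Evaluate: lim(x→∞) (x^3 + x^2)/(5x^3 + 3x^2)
This is an ∞/∞ indeterminate form.

Apply L'Hôpital's rule: differentiate numerator and denominator separately.
  f(x) = x^3 + x^2   ⇒   f'(x) = 3·x^2 + 2·x
  g(x) = 5·x^3 + 3·x^2   ⇒   g'(x) = 15·x^2 + 6·x
  lim(x→∞) f'(x)/g'(x) = lim(x→∞) (3·x^2 + 2·x)/(15·x^2 + 6·x)
  = 1/5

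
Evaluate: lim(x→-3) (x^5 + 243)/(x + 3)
This is a standard limit.

Factor or rationalize the expression:
  lim(x→-3) (x^5 + 243)/(x + 3) = 405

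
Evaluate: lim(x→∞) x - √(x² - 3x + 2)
This is an ∞-∞ indeterminate form.

Combine fractions or rationalize to convert ∞-∞ to 0/0 form:
  lim(x→∞) x - √(x² - 3x + 2) = 3/2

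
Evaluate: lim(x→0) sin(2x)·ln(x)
This is a 0·∞ indeterminate form.

Rewrite 0·∞ as a quotient (0/0 or ∞/∞ form), then apply L'Hôpital's rule:
  lim(x→0) sin(2x)·ln(x) = 0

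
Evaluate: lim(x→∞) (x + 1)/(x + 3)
This is an ∞/∞ indeterminate form.

Apply L'Hôpital's rule: differentiate numerator and denominator separately.
  f(x) = x + 1   ⇒   f'(x) = 1
  g(x) = x + 3   ⇒   g'(x) = 1
  lim(x→∞) f'(x)/g'(x) = lim(x→∞) (1)/(1)
  = 1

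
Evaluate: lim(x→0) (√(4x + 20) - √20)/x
This is a standard limit.

Factor or rationalize the expression:
  lim(x→0) (√(4x + 20) - √20)/x = sqrt(5)/5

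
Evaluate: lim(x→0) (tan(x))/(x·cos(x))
This is a 0/0 indeterminate form.

Apply L'Hôpital's rule: differentiate numerator and denominator separately.
  f(x) = tan(x)   ⇒   f'(x) = tan(x)^2 + 1
  g(x) = x·cos(x)   ⇒   g'(x) = -x·sin(x) + cos(x)
  lim(x→0) f'(x)/g'(x) = lim(x→0) (tan(x)^2 + 1)/(-x·sin(x) + cos(x))
  = 1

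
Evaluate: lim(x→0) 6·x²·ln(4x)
This is a 0·∞ indeterminate form.

Rewrite 0·∞ as a quotient (0/0 or ∞/∞ form), then apply L'Hôpital's rule:
  lim(x→0) 6·x²·ln(4x) = 0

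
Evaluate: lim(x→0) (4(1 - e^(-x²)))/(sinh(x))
This is a 0/0 indeterminate form.

Apply L'Hôpital's rule: differentiate numerator and denominator separately.
  f(x) = 4 - 4·e^(-x^2)   ⇒   f'(x) = 8·x·e^(-x^2)
  g(x) = sinh(x)   ⇒   g'(x) = cosh(x)
  lim(x→0) f'(x)/g'(x) = lim(x→0) (8·x·e^(-x^2))/(cosh(x))
  = 0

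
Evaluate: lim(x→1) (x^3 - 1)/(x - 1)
This is a standard limit.

Factor or rationalize the expression:
  lim(x→1) (x^3 - 1)/(x - 1) = 3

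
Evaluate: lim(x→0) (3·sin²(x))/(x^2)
This is a 0/0 indeterminate form.

Apply L'Hôpital's rule: differentiate numerator and denominator separately.
  f(x) = 3·sin(x)^2   ⇒   f'(x) = 6·sin(x)·cos(x)
  g(x) = x^2   ⇒   g'(x) = 2·x
  lim(x→0) f'(x)/g'(x) = lim(x→0) (6·sin(x)·cos(x))/(2·x)
  = 3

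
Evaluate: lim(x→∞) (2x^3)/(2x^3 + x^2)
This is an ∞/∞ indeterminate form.

Apply L'Hôpital's rule: differentiate numerator and denominator separately.
  f(x) = 2·x^3   ⇒   f'(x) = 6·x^2
  g(x) = 2·x^3 + x^2   ⇒   g'(x) = 6·x^2 + 2·x
  lim(x→∞) f'(x)/g'(x) = lim(x→∞) (6·x^2)/(6·x^2 + 2·x)
  = 1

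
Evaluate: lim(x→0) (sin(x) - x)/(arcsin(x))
This is a 0/0 indeterminate form.

Apply L'Hôpital's rule: differentiate numerator and denominator separately.
  f(x) = -x + sin(x)   ⇒   f'(x) = cos(x) - 1
  g(x) = asin(x)   ⇒   g'(x) = 1/sqrt(1 - x^2)
  lim(x→0) f'(x)/g'(x) = lim(x→0) (cos(x) - 1)/(1/sqrt(1 - x^2))
  = 0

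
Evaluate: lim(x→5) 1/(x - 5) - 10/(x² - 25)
This is an ∞-∞ indeterminate form.

Combine fractions or rationalize to convert ∞-∞ to 0/0 form:
  lim(x→5) 1/(x - 5) - 10/(x² - 25) = 1/10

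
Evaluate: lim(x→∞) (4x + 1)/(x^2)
This is an ∞/∞ indeterminate form.

Apply L'Hôpital's rule: differentiate numerator and denominator separately.
  f(x) = 4·x + 1   ⇒   f'(x) = 4
  g(x) = x^2   ⇒   g'(x) = 2·x
  lim(x→∞) f'(x)/g'(x) = lim(x→∞) (4)/(2·x)
  = 0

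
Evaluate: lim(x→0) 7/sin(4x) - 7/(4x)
This is an ∞-∞ indeterminate form.

Combine fractions or rationalize to convert ∞-∞ to 0/0 form:
  lim(x→0) 7/sin(4x) - 7/(4x) = 0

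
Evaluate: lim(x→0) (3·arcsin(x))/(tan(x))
This is a 0/0 indeterminate form.

Apply L'Hôpital's rule: differentiate numerator and denominator separately.
  f(x) = 3·asin(x)   ⇒   f'(x) = 3/sqrt(1 - x^2)
  g(x) = tan(x)   ⇒   g'(x) = tan(x)^2 + 1
  lim(x→0) f'(x)/g'(x) = lim(x→0) (3/sqrt(1 - x^2))/(tan(x)^2 + 1)
  = 3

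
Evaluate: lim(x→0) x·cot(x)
This is a 0·∞ indeterminate form.

Rewrite 0·∞ as a quotient (0/0 or ∞/∞ form), then apply L'Hôpital's rule:
  lim(x→0) x·cot(x) = 1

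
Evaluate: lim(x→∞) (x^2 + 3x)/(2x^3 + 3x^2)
This is an ∞/∞ indeterminate form.

Apply L'Hôpital's rule: differentiate numerator and denominator separately.
  f(x) = x^2 + 3·x   ⇒   f'(x) = 2·x + 3
  g(x) = 2·x^3 + 3·x^2   ⇒   g'(x) = 6·x^2 + 6·x
  lim(x→∞) f'(x)/g'(x) = lim(x→∞) (2·x + 3)/(6·x^2 + 6·x)
  = 0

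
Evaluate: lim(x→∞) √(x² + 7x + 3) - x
This is an ∞-∞ indeterminate form.

Combine fractions or rationalize to convert ∞-∞ to 0/0 form:
  lim(x→∞) √(x² + 7x + 3) - x = 7/2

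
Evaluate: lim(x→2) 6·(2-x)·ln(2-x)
This is a 0·∞ indeterminate form.

Rewrite 0·∞ as a quotient (0/0 or ∞/∞ form), then apply L'Hôpital's rule:
  lim(x→2) 6·(2-x)·ln(2-x) = 0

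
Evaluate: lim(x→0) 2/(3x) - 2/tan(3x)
This is an ∞-∞ indeterminate form.

Combine fractions or rationalize to convert ∞-∞ to 0/0 form:
  lim(x→0) 2/(3x) - 2/tan(3x) = 0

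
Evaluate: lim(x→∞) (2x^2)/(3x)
This is an ∞/∞ indeterminate form.

Apply L'Hôpital's rule: differentiate numerator and denominator separately.
  f(x) = 2·x^2   ⇒   f'(x) = 4·x
  g(x) = 3·x   ⇒   g'(x) = 3
  lim(x→∞) f'(x)/g'(x) = lim(x→∞) (4·x)/(3)
  = ∞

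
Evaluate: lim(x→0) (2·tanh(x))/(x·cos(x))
This is a 0/0 indeterminate form.

Apply L'Hôpital's rule: differentiate numerator and denominator separately.
  f(x) = 2·tanh(x)   ⇒   f'(x) = 2 - 2·tanh(x)^2
  g(x) = x·cos(x)   ⇒   g'(x) = -x·sin(x) + cos(x)
  lim(x→0) f'(x)/g'(x) = lim(x→0) (2 - 2·tanh(x)^2)/(-x·sin(x) + cos(x))
  = 2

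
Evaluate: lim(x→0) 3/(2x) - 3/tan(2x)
This is an ∞-∞ indeterminate form.

Combine fractions or rationalize to convert ∞-∞ to 0/0 form:
  lim(x→0) 3/(2x) - 3/tan(2x) = 0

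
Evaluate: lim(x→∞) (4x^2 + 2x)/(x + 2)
This is an ∞/∞ indeterminate form.

Apply L'Hôpital's rule: differentiate numerator and denominator separately.
  f(x) = 4·x^2 + 2·x   ⇒   f'(x) = 8·x + 2
  g(x) = x + 2   ⇒   g'(x) = 1
  lim(x→∞) f'(x)/g'(x) = lim(x→∞) (8·x + 2)/(1)
  = ∞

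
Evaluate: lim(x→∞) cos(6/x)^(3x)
This is an exponential indeterminate form.

For exponential indeterminate forms, take the natural log:
  Let L = lim(x→∞) cos(6/x)^(3x)
  Then ln(L) = lim(x→∞) [exponent × ln(base)]
  Evaluate using L'Hôpital or standard limits, then exponentiate.
  L = 1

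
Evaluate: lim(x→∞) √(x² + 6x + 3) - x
This is an ∞-∞ indeterminate form.

Combine fractions or rationalize to convert ∞-∞ to 0/0 form:
  lim(x→∞) √(x² + 6x + 3) - x = 3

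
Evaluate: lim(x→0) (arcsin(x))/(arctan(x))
This is a 0/0 indeterminate form.

Apply L'Hôpital's rule: differentiate numerator and denominator separately.
  f(x) = asin(x)   ⇒   f'(x) = 1/sqrt(1 - x^2)
  g(x) = atan(x)   ⇒   g'(x) = 1/(x^2 + 1)
  lim(x→0) f'(x)/g'(x) = lim(x→0) (1/sqrt(1 - x^2))/(1/(x^2 + 1))
  = 1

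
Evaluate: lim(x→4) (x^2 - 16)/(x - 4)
This is a standard limit.

Factor or rationalize the expression:
  lim(x→4) (x^2 - 16)/(x - 4) = 8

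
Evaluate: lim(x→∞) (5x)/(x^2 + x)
This is an ∞/∞ indeterminate form.

Apply L'Hôpital's rule: differentiate numerator and denominator separately.
  f(x) = 5·x   ⇒   f'(x) = 5
  g(x) = x^2 + x   ⇒   g'(x) = 2·x + 1
  lim(x→∞) f'(x)/g'(x) = lim(x→∞) (5)/(2·x + 1)
  = 0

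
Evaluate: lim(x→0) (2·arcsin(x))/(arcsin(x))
This is a 0/0 indeterminate form.

Apply L'Hôpital's rule: differentiate numerator and denominator separately.
  f(x) = 2·asin(x)   ⇒   f'(x) = 2/sqrt(1 - x^2)
  g(x) = asin(x)   ⇒   g'(x) = 1/sqrt(1 - x^2)
  lim(x→0) f'(x)/g'(x) = lim(x→0) (2/sqrt(1 - x^2))/(1/sqrt(1 - x^2))
  = 2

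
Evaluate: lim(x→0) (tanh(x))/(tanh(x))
This is a 0/0 indeterminate form.

Apply L'Hôpital's rule: differentiate numerator and denominator separately.
  f(x) = tanh(x)   ⇒   f'(x) = 1 - tanh(x)^2
  g(x) = tanh(x)   ⇒   g'(x) = 1 - tanh(x)^2
  lim(x→0) f'(x)/g'(x) = lim(x→0) (1 - tanh(x)^2)/(1 - tanh(x)^2)
  = 1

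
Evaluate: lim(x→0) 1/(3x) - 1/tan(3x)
This is an ∞-∞ indeterminate form.

Combine fractions or rationalize to convert ∞-∞ to 0/0 form:
  lim(x→0) 1/(3x) - 1/tan(3x) = 0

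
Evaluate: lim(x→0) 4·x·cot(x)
This is a 0·∞ indeterminate form.

Rewrite 0·∞ as a quotient (0/0 or ∞/∞ form), then apply L'Hôpital's rule:
  lim(x→0) 4·x·cot(x) = 4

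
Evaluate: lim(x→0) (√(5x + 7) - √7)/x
This is a standard limit.

Factor or rationalize the expression:
  lim(x→0) (√(5x + 7) - √7)/x = 5·sqrt(7)/14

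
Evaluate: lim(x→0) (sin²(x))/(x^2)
This is a 0/0 indeterminate form.

Apply L'Hôpital's rule: differentiate numerator and denominator separately.
  f(x) = sin(x)^2   ⇒   f'(x) = 2·sin(x)·cos(x)
  g(x) = x^2   ⇒   g'(x) = 2·x
  lim(x→0) f'(x)/g'(x) = lim(x→0) (2·sin(x)·cos(x))/(2·x)
  = 1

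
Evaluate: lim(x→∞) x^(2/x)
This is an exponential indeterminate form.

For exponential indeterminate forms, take the natural log:
  Let L = lim(x→∞) x^(2/x)
  Then ln(L) = lim(x→∞) [exponent × ln(base)]
  Evaluate using L'Hôpital or standard limits, then exponentiate.
  L = 1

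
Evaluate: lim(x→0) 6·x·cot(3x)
This is a 0·∞ indeterminate form.

Rewrite 0·∞ as a quotient (0/0 or ∞/∞ form), then apply L'Hôpital's rule:
  lim(x→0) 6·x·cot(3x) = 2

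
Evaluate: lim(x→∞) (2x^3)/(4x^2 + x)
This is an ∞/∞ indeterminate form.

Apply L'Hôpital's rule: differentiate numerator and denominator separately.
  f(x) = 2·x^3   ⇒   f'(x) = 6·x^2
  g(x) = 4·x^2 + x   ⇒   g'(x) = 8·x + 1
  lim(x→∞) f'(x)/g'(x) = lim(x→∞) (6·x^2)/(8·x + 1)
  = ∞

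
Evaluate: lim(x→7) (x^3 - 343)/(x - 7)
This is a standard limit.

Factor or rationalize the expression:
  lim(x→7) (x^3 - 343)/(x - 7) = 147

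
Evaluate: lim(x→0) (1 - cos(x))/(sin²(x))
This is a 0/0 indeterminate form.

Apply L'Hôpital's rule: differentiate numerator and denominator separately.
  f(x) = 1 - cos(x)   ⇒   f'(x) = sin(x)
  g(x) = sin(x)^2   ⇒   g'(x) = 2·sin(x)·cos(x)
  lim(x→0) f'(x)/g'(x) = lim(x→0) (sin(x))/(2·sin(x)·cos(x))
  = 1/2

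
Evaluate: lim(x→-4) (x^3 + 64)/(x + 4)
This is a standard limit.

Factor or rationalize the expression:
  lim(x→-4) (x^3 + 64)/(x + 4) = 48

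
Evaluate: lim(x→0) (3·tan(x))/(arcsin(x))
This is a 0/0 indeterminate form.

Apply L'Hôpital's rule: differentiate numerator and denominator separately.
  f(x) = 3·tan(x)   ⇒   f'(x) = 3·tan(x)^2 + 3
  g(x) = asin(x)   ⇒   g'(x) = 1/sqrt(1 - x^2)
  lim(x→0) f'(x)/g'(x) = lim(x→0) (3·tan(x)^2 + 3)/(1/sqrt(1 - x^2))
  = 3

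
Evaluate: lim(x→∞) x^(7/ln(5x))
This is an exponential indeterminate form.

For exponential indeterminate forms, take the natural log:
  Let L = lim(x→∞) x^(7/ln(5x))
  Then ln(L) = lim(x→∞) [exponent × ln(base)]
  Evaluate using L'Hôpital or standard limits, then exponentiate.
  L = e^(7)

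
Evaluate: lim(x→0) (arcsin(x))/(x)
This is a 0/0 indeterminate form.

Apply L'Hôpital's rule: differentiate numerator and denominator separately.
  f(x) = asin(x)   ⇒   f'(x) = 1/sqrt(1 - x^2)
  g(x) = x   ⇒   g'(x) = 1
  lim(x→0) f'(x)/g'(x) = lim(x→0) (1/sqrt(1 - x^2))/(1)
  = 1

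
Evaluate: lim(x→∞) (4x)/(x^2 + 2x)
This is an ∞/∞ indeterminate form.

Apply L'Hôpital's rule: differentiate numerator and denominator separately.
  f(x) = 4·x   ⇒   f'(x) = 4
  g(x) = x^2 + 2·x   ⇒   g'(x) = 2·x + 2
  lim(x→∞) f'(x)/g'(x) = lim(x→∞) (4)/(2·x + 2)
  = 0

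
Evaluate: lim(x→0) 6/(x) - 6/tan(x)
This is an ∞-∞ indeterminate form.

Combine fractions or rationalize to convert ∞-∞ to 0/0 form:
  lim(x→0) 6/(x) - 6/tan(x) = 0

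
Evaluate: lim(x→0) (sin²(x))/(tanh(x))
This is a 0/0 indeterminate form.

Apply L'Hôpital's rule: differentiate numerator and denominator separately.
  f(x) = sin(x)^2   ⇒   f'(x) = 2·sin(x)·cos(x)
  g(x) = tanh(x)   ⇒   g'(x) = 1 - tanh(x)^2
  lim(x→0) f'(x)/g'(x) = lim(x→0) (2·sin(x)·cos(x))/(1 - tanh(x)^2)
  = 0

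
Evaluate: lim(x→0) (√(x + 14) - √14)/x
This is a standard limit.

Factor or rationalize the expression:
  lim(x→0) (√(x + 14) - √14)/x = sqrt(14)/28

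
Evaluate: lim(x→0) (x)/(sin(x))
This is a 0/0 indeterminate form.

Apply L'Hôpital's rule: differentiate numerator and denominator separately.
  f(x) = x   ⇒   f'(x) = 1
  g(x) = sin(x)   ⇒   g'(x) = cos(x)
  lim(x→0) f'(x)/g'(x) = lim(x→0) (1)/(cos(x))
  = 1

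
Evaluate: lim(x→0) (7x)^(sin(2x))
This is an exponential indeterminate form.

For exponential indeterminate forms, take the natural log:
  Let L = lim(x→0) (7x)^(sin(2x))
  Then ln(L) = lim(x→0) [exponent × ln(base)]
  Evaluate using L'Hôpital or standard limits, then exponentiate.
  L = 1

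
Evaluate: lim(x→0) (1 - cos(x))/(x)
This is a 0/0 indeterminate form.

Apply L'Hôpital's rule: differentiate numerator and denominator separately.
  f(x) = 1 - cos(x)   ⇒   f'(x) = sin(x)
  g(x) = x   ⇒   g'(x) = 1
  lim(x→0) f'(x)/g'(x) = lim(x→0) (sin(x))/(1)
  = 0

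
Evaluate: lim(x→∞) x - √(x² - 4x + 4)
This is an ∞-∞ indeterminate form.

Combine fractions or rationalize to convert ∞-∞ to 0/0 form:
  lim(x→∞) x - √(x² - 4x + 4) = 2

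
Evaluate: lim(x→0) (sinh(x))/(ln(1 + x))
This is a 0/0 indeterminate form.

Apply L'Hôpital's rule: differentiate numerator and denominator separately.
  f(x) = sinh(x)   ⇒   f'(x) = cosh(x)
  g(x) = ln(x + 1)   ⇒   g'(x) = 1/(x + 1)
  lim(x→0) f'(x)/g'(x) = lim(x→0) (cosh(x))/(1/(x + 1))
  = 1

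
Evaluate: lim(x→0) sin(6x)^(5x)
This is an exponential indeterminate form.

For exponential indeterminate forms, take the natural log:
  Let L = lim(x→0) sin(6x)^(5x)
  Then ln(L) = lim(x→0) [exponent × ln(base)]
  Evaluate using L'Hôpital or standard limits, then exponentiate.
  L = 1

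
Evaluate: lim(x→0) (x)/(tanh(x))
This is a 0/0 indeterminate form.

Apply L'Hôpital's rule: differentiate numerator and denominator separately.
  f(x) = x   ⇒   f'(x) = 1
  g(x) = tanh(x)   ⇒   g'(x) = 1 - tanh(x)^2
  lim(x→0) f'(x)/g'(x) = lim(x→0) (1)/(1 - tanh(x)^2)
  = 1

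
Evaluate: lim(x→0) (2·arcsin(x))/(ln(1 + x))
This is a 0/0 indeterminate form.

Apply L'Hôpital's rule: differentiate numerator and denominator separately.
  f(x) = 2·asin(x)   ⇒   f'(x) = 2/sqrt(1 - x^2)
  g(x) = ln(x + 1)   ⇒   g'(x) = 1/(x + 1)
  lim(x→0) f'(x)/g'(x) = lim(x→0) (2/sqrt(1 - x^2))/(1/(x + 1))
  = 2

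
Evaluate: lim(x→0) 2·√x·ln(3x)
This is a 0·∞ indeterminate form.

Rewrite 0·∞ as a quotient (0/0 or ∞/∞ form), then apply L'Hôpital's rule:
  lim(x→0) 2·√x·ln(3x) = 0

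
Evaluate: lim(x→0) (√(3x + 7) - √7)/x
This is a standard limit.

Factor or rationalize the expression:
  lim(x→0) (√(3x + 7) - √7)/x = 3·sqrt(7)/14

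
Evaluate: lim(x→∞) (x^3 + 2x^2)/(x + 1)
This is an ∞/∞ indeterminate form.

Apply L'Hôpital's rule: differentiate numerator and denominator separately.
  f(x) = x^3 + 2·x^2   ⇒   f'(x) = 3·x^2 + 4·x
  g(x) = x + 1   ⇒   g'(x) = 1
  lim(x→∞) f'(x)/g'(x) = lim(x→∞) (3·x^2 + 4·x)/(1)
  = ∞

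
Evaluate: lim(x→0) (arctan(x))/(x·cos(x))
This is a 0/0 indeterminate form.

Apply L'Hôpital's rule: differentiate numerator and denominator separately.
  f(x) = atan(x)   ⇒   f'(x) = 1/(x^2 + 1)
  g(x) = x·cos(x)   ⇒   g'(x) = -x·sin(x) + cos(x)
  lim(x→0) f'(x)/g'(x) = lim(x→0) (1/(x^2 + 1))/(-x·sin(x) + cos(x))
  = 1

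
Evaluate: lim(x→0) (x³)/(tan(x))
This is a 0/0 indeterminate form.

Apply L'Hôpital's rule: differentiate numerator and denominator separately.
  f(x) = x^3   ⇒   f'(x) = 3·x^2
  g(x) = tan(x)   ⇒   g'(x) = tan(x)^2 + 1
  lim(x→0) f'(x)/g'(x) = lim(x→0) (3·x^2)/(tan(x)^2 + 1)
  = 0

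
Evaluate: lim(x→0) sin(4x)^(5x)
This is an exponential indeterminate form.

For exponential indeterminate forms, take the natural log:
  Let L = lim(x→0) sin(4x)^(5x)
  Then ln(L) = lim(x→0) [exponent × ln(base)]
  Evaluate using L'Hôpital or standard limits, then exponentiate.
  L = 1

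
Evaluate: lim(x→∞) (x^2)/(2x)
This is an ∞/∞ indeterminate form.

Apply L'Hôpital's rule: differentiate numerator and denominator separately.
  f(x) = x^2   ⇒   f'(x) = 2·x
  g(x) = 2·x   ⇒   g'(x) = 2
  lim(x→∞) f'(x)/g'(x) = lim(x→∞) (2·x)/(2)
  = ∞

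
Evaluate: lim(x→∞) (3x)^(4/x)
This is an exponential indeterminate form.

For exponential indeterminate forms, take the natural log:
  Let L = lim(x→∞) (3x)^(4/x)
  Then ln(L) = lim(x→∞) [exponent × ln(base)]
  Evaluate using L'Hôpital or standard limits, then exponentiate.
  L = 1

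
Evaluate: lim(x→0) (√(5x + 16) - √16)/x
This is a standard limit.

Factor or rationalize the expression:
  lim(x→0) (√(5x + 16) - √16)/x = 5/8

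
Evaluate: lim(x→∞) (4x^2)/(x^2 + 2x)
This is an ∞/∞ indeterminate form.

Apply L'Hôpital's rule: differentiate numerator and denominator separately.
  f(x) = 4·x^2   ⇒   f'(x) = 8·x
  g(x) = x^2 + 2·x   ⇒   g'(x) = 2·x + 2
  lim(x→∞) f'(x)/g'(x) = lim(x→∞) (8·x)/(2·x + 2)
  = 4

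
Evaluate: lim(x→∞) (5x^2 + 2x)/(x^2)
This is an ∞/∞ indeterminate form.

Apply L'Hôpital's rule: differentiate numerator and denominator separately.
  f(x) = 5·x^2 + 2·x   ⇒   f'(x) = 10·x + 2
  g(x) = x^2   ⇒   g'(x) = 2·x
  lim(x→∞) f'(x)/g'(x) = lim(x→∞) (10·x + 2)/(2·x)
  = 5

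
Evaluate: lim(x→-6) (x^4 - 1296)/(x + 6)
This is a standard limit.

Factor or rationalize the expression:
  lim(x→-6) (x^4 - 1296)/(x + 6) = -864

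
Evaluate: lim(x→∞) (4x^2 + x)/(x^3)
This is an ∞/∞ indeterminate form.

Apply L'Hôpital's rule: differentiate numerator and denominator separately.
  f(x) = 4·x^2 + x   ⇒   f'(x) = 8·x + 1
  g(x) = x^3   ⇒   g'(x) = 3·x^2
  lim(x→∞) f'(x)/g'(x) = lim(x→∞) (8·x + 1)/(3·x^2)
  = 0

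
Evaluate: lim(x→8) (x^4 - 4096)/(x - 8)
This is a standard limit.

Factor or rationalize the expression:
  lim(x→8) (x^4 - 4096)/(x - 8) = 2048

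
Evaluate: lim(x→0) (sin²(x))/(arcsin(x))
This is a 0/0 indeterminate form.

Apply L'Hôpital's rule: differentiate numerator and denominator separately.
  f(x) = sin(x)^2   ⇒   f'(x) = 2·sin(x)·cos(x)
  g(x) = asin(x)   ⇒   g'(x) = 1/sqrt(1 - x^2)
  lim(x→0) f'(x)/g'(x) = lim(x→0) (2·sin(x)·cos(x))/(1/sqrt(1 - x^2))
  = 0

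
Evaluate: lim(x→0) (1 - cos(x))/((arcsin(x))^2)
This is a 0/0 indeterminate form.

Apply L'Hôpital's rule: differentiate numerator and denominator separately.
  f(x) = 1 - cos(x)   ⇒   f'(x) = sin(x)
  g(x) = asin(x)^2   ⇒   g'(x) = 2·asin(x)/sqrt(1 - x^2)
  lim(x→0) f'(x)/g'(x) = lim(x→0) (sin(x))/(2·asin(x)/sqrt(1 - x^2))
  = 1/2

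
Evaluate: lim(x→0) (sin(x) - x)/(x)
This is a 0/0 indeterminate form.

Apply L'Hôpital's rule: differentiate numerator and denominator separately.
  f(x) = -x + sin(x)   ⇒   f'(x) = cos(x) - 1
  g(x) = x   ⇒   g'(x) = 1
  lim(x→0) f'(x)/g'(x) = lim(x→0) (cos(x) - 1)/(1)
  = 0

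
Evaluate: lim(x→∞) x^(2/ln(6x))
This is an exponential indeterminate form.

For exponential indeterminate forms, take the natural log:
  Let L = lim(x→∞) x^(2/ln(6x))
  Then ln(L) = lim(x→∞) [exponent × ln(base)]
  Evaluate using L'Hôpital or standard limits, then exponentiate.
  L = e²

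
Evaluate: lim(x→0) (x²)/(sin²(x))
This is a 0/0 indeterminate form.

Apply L'Hôpital's rule: differentiate numerator and denominator separately.
  f(x) = x^2   ⇒   f'(x) = 2·x
  g(x) = sin(x)^2   ⇒   g'(x) = 2·sin(x)·cos(x)
  lim(x→0) f'(x)/g'(x) = lim(x→0) (2·x)/(2·sin(x)·cos(x))
  = 1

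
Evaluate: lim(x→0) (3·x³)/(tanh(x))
This is a 0/0 indeterminate form.

Apply L'Hôpital's rule: differentiate numerator and denominator separately.
  f(x) = 3·x^3   ⇒   f'(x) = 9·x^2
  g(x) = tanh(x)   ⇒   g'(x) = 1 - tanh(x)^2
  lim(x→0) f'(x)/g'(x) = lim(x→0) (9·x^2)/(1 - tanh(x)^2)
  = 0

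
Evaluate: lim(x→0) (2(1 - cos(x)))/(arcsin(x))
This is a 0/0 indeterminate form.

Apply L'Hôpital's rule: differentiate numerator and denominator separately.
  f(x) = 2 - 2·cos(x)   ⇒   f'(x) = 2·sin(x)
  g(x) = asin(x)   ⇒   g'(x) = 1/sqrt(1 - x^2)
  lim(x→0) f'(x)/g'(x) = lim(x→0) (2·sin(x))/(1/sqrt(1 - x^2))
  = 0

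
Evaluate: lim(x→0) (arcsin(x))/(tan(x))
This is a 0/0 indeterminate form.

Apply L'Hôpital's rule: differentiate numerator and denominator separately.
  f(x) = asin(x)   ⇒   f'(x) = 1/sqrt(1 - x^2)
  g(x) = tan(x)   ⇒   g'(x) = tan(x)^2 + 1
  lim(x→0) f'(x)/g'(x) = lim(x→0) (1/sqrt(1 - x^2))/(tan(x)^2 + 1)
  = 1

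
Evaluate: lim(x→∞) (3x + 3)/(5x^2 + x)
This is an ∞/∞ indeterminate form.

Apply L'Hôpital's rule: differentiate numerator and denominator separately.
  f(x) = 3·x + 3   ⇒   f'(x) = 3
  g(x) = 5·x^2 + x   ⇒   g'(x) = 10·x + 1
  lim(x→∞) f'(x)/g'(x) = lim(x→∞) (3)/(10·x + 1)
  = 0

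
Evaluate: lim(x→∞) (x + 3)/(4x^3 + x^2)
This is an ∞/∞ indeterminate form.

Apply L'Hôpital's rule: differentiate numerator and denominator separately.
  f(x) = x + 3   ⇒   f'(x) = 1
  g(x) = 4·x^3 + x^2   ⇒   g'(x) = 12·x^2 + 2·x
  lim(x→∞) f'(x)/g'(x) = lim(x→∞) (1)/(12·x^2 + 2·x)
  = 0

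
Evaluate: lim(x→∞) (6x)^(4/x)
This is an exponential indeterminate form.

For exponential indeterminate forms, take the natural log:
  Let L = lim(x→∞) (6x)^(4/x)
  Then ln(L) = lim(x→∞) [exponent × ln(base)]
  Evaluate using L'Hôpital or standard limits, then exponentiate.
  L = 1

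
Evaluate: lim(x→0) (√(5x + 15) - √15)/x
This is a standard limit.

Factor or rationalize the expression:
  lim(x→0) (√(5x + 15) - √15)/x = sqrt(15)/6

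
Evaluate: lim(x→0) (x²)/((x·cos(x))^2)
This is a 0/0 indeterminate form.

Apply L'Hôpital's rule: differentiate numerator and denominator separately.
  f(x) = x^2   ⇒   f'(x) = 2·x
  g(x) = x^2·cos(x)^2   ⇒   g'(x) = -2·x^2·sin(x)·cos(x) + 2·x·cos(x)^2
  lim(x→0) f'(x)/g'(x) = lim(x→0) (2·x)/(-2·x^2·sin(x)·cos(x) + 2·x·cos(x)^2)
  = 1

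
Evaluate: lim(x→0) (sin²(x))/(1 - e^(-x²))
This is a 0/0 indeterminate form.

Apply L'Hôpital's rule: differentiate numerator and denominator separately.
  f(x) = sin(x)^2   ⇒   f'(x) = 2·sin(x)·cos(x)
  g(x) = 1 - e^(-x^2)   ⇒   g'(x) = 2·x·e^(-x^2)
  lim(x→0) f'(x)/g'(x) = lim(x→0) (2·sin(x)·cos(x))/(2·x·e^(-x^2))
  = 1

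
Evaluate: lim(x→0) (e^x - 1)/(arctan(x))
This is a 0/0 indeterminate form.

Apply L'Hôpital's rule: differentiate numerator and denominator separately.
  f(x) = e^(x) - 1   ⇒   f'(x) = e^(x)
  g(x) = atan(x)   ⇒   g'(x) = 1/(x^2 + 1)
  lim(x→0) f'(x)/g'(x) = lim(x→0) (e^(x))/(1/(x^2 + 1))
  = 1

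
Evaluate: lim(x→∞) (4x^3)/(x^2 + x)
This is an ∞/∞ indeterminate form.

Apply L'Hôpital's rule: differentiate numerator and denominator separately.
  f(x) = 4·x^3   ⇒   f'(x) = 12·x^2
  g(x) = x^2 + x   ⇒   g'(x) = 2·x + 1
  lim(x→∞) f'(x)/g'(x) = lim(x→∞) (12·x^2)/(2·x + 1)
  = ∞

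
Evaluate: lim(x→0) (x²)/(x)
This is a 0/0 indeterminate form.

Apply L'Hôpital's rule: differentiate numerator and denominator separately.
  f(x) = x^2   ⇒   f'(x) = 2·x
  g(x) = x   ⇒   g'(x) = 1
  lim(x→0) f'(x)/g'(x) = lim(x→0) (2·x)/(1)
  = 0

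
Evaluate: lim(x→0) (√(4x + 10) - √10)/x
This is a standard limit.

Factor or rationalize the expression:
  lim(x→0) (√(4x + 10) - √10)/x = sqrt(10)/5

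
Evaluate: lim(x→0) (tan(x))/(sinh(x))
This is a 0/0 indeterminate form.

Apply L'Hôpital's rule: differentiate numerator and denominator separately.
  f(x) = tan(x)   ⇒   f'(x) = tan(x)^2 + 1
  g(x) = sinh(x)   ⇒   g'(x) = cosh(x)
  lim(x→0) f'(x)/g'(x) = lim(x→0) (tan(x)^2 + 1)/(cosh(x))
  = 1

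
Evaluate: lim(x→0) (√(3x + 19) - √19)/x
This is a standard limit.

Factor or rationalize the expression:
  lim(x→0) (√(3x + 19) - √19)/x = 3·sqrt(19)/38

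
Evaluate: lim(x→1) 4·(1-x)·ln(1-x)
This is a 0·∞ indeterminate form.

Rewrite 0·∞ as a quotient (0/0 or ∞/∞ form), then apply L'Hôpital's rule:
  lim(x→1) 4·(1-x)·ln(1-x) = 0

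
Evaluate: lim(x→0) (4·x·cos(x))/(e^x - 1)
This is a 0/0 indeterminate form.

Apply L'Hôpital's rule: differentiate numerator and denominator separately.
  f(x) = 4·x·cos(x)   ⇒   f'(x) = -4·x·sin(x) + 4·cos(x)
  g(x) = e^(x) - 1   ⇒   g'(x) = e^(x)
  lim(x→0) f'(x)/g'(x) = lim(x→0) (-4·x·sin(x) + 4·cos(x))/(e^(x))
  = 4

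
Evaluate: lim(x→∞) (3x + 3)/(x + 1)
This is an ∞/∞ indeterminate form.

Apply L'Hôpital's rule: differentiate numerator and denominator separately.
  f(x) = 3·x + 3   ⇒   f'(x) = 3
  g(x) = x + 1   ⇒   g'(x) = 1
  lim(x→∞) f'(x)/g'(x) = lim(x→∞) (3)/(1)
  = 3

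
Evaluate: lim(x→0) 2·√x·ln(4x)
This is a 0·∞ indeterminate form.

Rewrite 0·∞ as a quotient (0/0 or ∞/∞ form), then apply L'Hôpital's rule:
  lim(x→0) 2·√x·ln(4x) = 0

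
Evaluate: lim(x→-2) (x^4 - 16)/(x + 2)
This is a standard limit.

Factor or rationalize the expression:
  lim(x→-2) (x^4 - 16)/(x + 2) = -32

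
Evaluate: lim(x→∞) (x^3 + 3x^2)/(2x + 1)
This is an ∞/∞ indeterminate form.

Apply L'Hôpital's rule: differentiate numerator and denominator separately.
  f(x) = x^3 + 3·x^2   ⇒   f'(x) = 3·x^2 + 6·x
  g(x) = 2·x + 1   ⇒   g'(x) = 2
  lim(x→∞) f'(x)/g'(x) = lim(x→∞) (3·x^2 + 6·x)/(2)
  = ∞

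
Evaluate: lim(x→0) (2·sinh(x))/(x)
This is a 0/0 indeterminate form.

Apply L'Hôpital's rule: differentiate numerator and denominator separately.
  f(x) = 2·sinh(x)   ⇒   f'(x) = 2·cosh(x)
  g(x) = x   ⇒   g'(x) = 1
  lim(x→0) f'(x)/g'(x) = lim(x→0) (2·cosh(x))/(1)
  = 2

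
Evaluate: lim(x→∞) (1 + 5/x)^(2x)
This is an exponential indeterminate form.

For exponential indeterminate forms, take the natural log:
  Let L = lim(x→∞) (1 + 5/x)^(2x)
  Then ln(L) = lim(x→∞) [exponent × ln(base)]
  Evaluate using L'Hôpital or standard limits, then exponentiate.
  L = e^(10)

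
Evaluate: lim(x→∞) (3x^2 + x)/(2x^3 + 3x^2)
This is an ∞/∞ indeterminate form.

Apply L'Hôpital's rule: differentiate numerator and denominator separately.
  f(x) = 3·x^2 + x   ⇒   f'(x) = 6·x + 1
  g(x) = 2·x^3 + 3·x^2   ⇒   g'(x) = 6·x^2 + 6·x
  lim(x→∞) f'(x)/g'(x) = lim(x→∞) (6·x + 1)/(6·x^2 + 6·x)
  = 0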